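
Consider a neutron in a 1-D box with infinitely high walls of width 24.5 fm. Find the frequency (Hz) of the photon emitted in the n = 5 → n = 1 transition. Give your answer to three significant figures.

f = 1.98×10^21 Hz

E_1 = h²/(8m_nL²) = 5.458×10^-14 J and ΔE = (5² − 1²)E_1 = 1.310×10^-12 J.
f = ΔE/h = 1.310×10^-12/6.626×10^-34 = 1.98×10^21 Hz.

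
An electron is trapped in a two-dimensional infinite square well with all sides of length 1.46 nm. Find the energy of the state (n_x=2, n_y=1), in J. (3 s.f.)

E = 1.41×10^-19 J

For a 2D rectangular well E = (h²/8m_e)·Σ n_i²/L_i² = (6.626×10^-34)²/(8·9.109×10^-31) · [2²/(1.46 nm)² + 1²/(1.46 nm)²].
Evaluating gives E = 1.41×10^-19 J.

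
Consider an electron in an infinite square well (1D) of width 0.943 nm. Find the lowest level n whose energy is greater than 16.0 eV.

E_1 = h²/(8m_eL²) = 6.775×10^-20 J = 0.4229 eV.
Need n² > 16.0/0.4229 = 37.83, i.e. n > 6.151.
The smallest integer satisfying this is n = 7.

n = 7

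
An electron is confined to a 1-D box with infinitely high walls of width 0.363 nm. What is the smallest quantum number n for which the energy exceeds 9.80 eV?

E_1 = h²/(8m_eL²) = 4.572×10^-19 J = 2.854 eV.
Need n² > 9.80/2.854 = 3.434, i.e. n > 1.853.
The smallest integer satisfying this is n = 2.

n = 2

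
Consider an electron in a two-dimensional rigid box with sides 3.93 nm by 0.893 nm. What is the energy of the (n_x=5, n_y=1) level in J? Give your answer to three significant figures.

E = 1.73×10^-19 J

For a 2D rectangular well E = (h²/8m_e)·Σ n_i²/L_i² = (6.626×10^-34)²/(8·9.109×10^-31) · [5²/(3.93 nm)² + 1²/(0.893 nm)²].
Evaluating gives E = 1.73×10^-19 J.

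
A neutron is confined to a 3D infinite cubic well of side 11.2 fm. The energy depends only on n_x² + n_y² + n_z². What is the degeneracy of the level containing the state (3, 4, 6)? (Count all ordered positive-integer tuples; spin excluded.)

The level has n_x² + n_y² + n_z² = 61. The ordered positive-integer solutions are (3, 4, 6), (3, 6, 4), (4, 3, 6), (4, 6, 3), (6, 3, 4), (6, 4, 3).
That gives 6 states.

degeneracy = 6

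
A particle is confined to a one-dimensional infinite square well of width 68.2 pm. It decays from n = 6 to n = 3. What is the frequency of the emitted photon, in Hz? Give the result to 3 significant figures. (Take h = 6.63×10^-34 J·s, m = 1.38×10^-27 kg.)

E_1 = h²/(8mL²) = 8.560×10^-21 J and ΔE = (6² − 3²)E_1 = 2.311×10^-19 J.
f = ΔE/h = 2.311×10^-19/6.63×10^-34 = 3.49×10^14 Hz.

f = 3.49×10^14 Hz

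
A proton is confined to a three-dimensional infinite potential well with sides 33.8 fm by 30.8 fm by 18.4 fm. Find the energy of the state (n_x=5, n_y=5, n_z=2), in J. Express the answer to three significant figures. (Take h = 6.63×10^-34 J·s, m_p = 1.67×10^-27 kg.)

For a 3D rectangular well E = (h²/8m_p)·Σ n_i²/L_i² = (6.63×10^-34)²/(8·1.67×10^-27) · [5²/(33.8 fm)² + 5²/(30.8 fm)² + 2²/(18.4 fm)²].
Evaluating gives E = 1.98×10^-12 J.

E = 1.98×10^-12 J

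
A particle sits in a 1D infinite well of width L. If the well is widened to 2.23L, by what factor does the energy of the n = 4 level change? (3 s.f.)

E_n ∝ 1/L², so the energy scales by 1/2.23² = 0.201.

0.201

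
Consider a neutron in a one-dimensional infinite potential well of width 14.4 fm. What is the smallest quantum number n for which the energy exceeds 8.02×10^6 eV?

n = 3

E_1 = h²/(8m_nL²) = 1.580×10^-13 J = 9.863×10^5 eV.
Need n² > 8.02×10^6/9.863×10^5 = 8.131, i.e. n > 2.851.
The smallest integer satisfying this is n = 3.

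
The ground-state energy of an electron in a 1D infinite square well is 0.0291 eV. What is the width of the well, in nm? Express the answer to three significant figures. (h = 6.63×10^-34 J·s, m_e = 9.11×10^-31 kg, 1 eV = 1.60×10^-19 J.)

L = 3.60 nm

From E_n = n²h²/(8m_eL²), L = n·h/√(8m_eE_n).
E_1 = 0.0291 eV = 4.656×10^-21 J, so L = 1·6.63×10^-34/√(8·9.11×10^-31·4.656×10^-21) = 3.60×10^-9 m = 3.60 nm.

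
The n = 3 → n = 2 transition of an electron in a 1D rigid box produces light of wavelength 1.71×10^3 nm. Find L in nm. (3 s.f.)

L = 1.61 nm

The photon carries ΔE = hc/λ = 6.626×10^-34·2.998×10^8/1.71×10^-6 m = 1.162×10^-19 J.
Since ΔE = (3² − 2²)E_1, E_1 = 2.324×10^-20 J, and L = h/√(8m_eE_1) = 1.61×10^-9 m = 1.61 nm.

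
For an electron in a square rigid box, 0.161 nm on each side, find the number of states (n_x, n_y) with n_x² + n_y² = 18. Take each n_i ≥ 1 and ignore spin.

degeneracy = 1

The level has n_x² + n_y² = 18. The ordered positive-integer solutions are (3, 3).
That gives 1 state.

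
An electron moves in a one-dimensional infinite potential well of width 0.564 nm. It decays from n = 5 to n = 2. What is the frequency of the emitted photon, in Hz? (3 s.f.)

f = 6.00×10^15 Hz

E_1 = h²/(8m_eL²) = 1.894×10^-19 J and ΔE = (5² − 2²)E_1 = 3.977×10^-18 J.
f = ΔE/h = 3.977×10^-18/6.626×10^-34 = 6.00×10^15 Hz.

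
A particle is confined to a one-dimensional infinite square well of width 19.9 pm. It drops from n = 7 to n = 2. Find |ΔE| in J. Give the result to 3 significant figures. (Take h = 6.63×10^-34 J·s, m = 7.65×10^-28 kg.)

|ΔE| = 8.16×10^-18 J

E_1 = h²/(8mL²) = 1.814×10^-19 J.
|ΔE| = |7² − 2²|·E_1 = 45·1.814×10^-19 J = 8.16×10^-18 J.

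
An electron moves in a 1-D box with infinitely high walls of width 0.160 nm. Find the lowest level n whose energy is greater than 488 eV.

n = 6

E_1 = h²/(8m_eL²) = 2.353×10^-18 J = 14.69 eV.
Need n² > 488/14.69 = 33.22, i.e. n > 5.764.
The smallest integer satisfying this is n = 6.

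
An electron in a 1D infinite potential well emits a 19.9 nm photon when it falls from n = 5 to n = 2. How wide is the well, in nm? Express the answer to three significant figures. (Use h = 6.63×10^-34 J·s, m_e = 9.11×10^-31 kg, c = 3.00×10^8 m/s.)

L = 0.356 nm

The photon carries ΔE = hc/λ = 6.63×10^-34·3.00×10^8/1.99×10^-8 m = 9.995×10^-18 J.
Since ΔE = (5² − 2²)E_1, E_1 = 4.760×10^-19 J, and L = h/√(8m_eE_1) = 3.56×10^-10 m = 0.356 nm.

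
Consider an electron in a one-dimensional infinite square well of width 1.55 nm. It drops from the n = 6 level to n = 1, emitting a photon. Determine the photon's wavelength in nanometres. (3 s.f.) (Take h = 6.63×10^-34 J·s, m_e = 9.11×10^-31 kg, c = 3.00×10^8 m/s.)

E_1 = h²/(8m_eL²) = 2.510×10^-20 J, so ΔE = (6² − 1²)E_1 = 8.785×10^-19 J.
λ = hc/ΔE = (6.63×10^-34·3.00×10^8)/8.785×10^-19 = 2.26×10^-7 m = 226 nm.

λ = 226 nm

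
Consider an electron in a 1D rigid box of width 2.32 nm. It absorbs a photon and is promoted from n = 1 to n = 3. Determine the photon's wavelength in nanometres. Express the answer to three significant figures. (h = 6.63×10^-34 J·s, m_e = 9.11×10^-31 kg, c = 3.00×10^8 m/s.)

E_1 = h²/(8m_eL²) = 1.121×10^-20 J, so ΔE = (3² − 1²)E_1 = 8.968×10^-20 J.
λ = hc/ΔE = (6.63×10^-34·3.00×10^8)/8.968×10^-20 = 2.22×10^-6 m = 2.22×10^3 nm.

λ = 2.22×10^3 nm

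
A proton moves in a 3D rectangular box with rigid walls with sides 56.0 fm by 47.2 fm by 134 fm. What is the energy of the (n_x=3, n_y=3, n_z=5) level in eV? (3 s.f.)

For a 3D rectangular well E = (h²/8m_p)·Σ n_i²/L_i² = (6.626×10^-34)²/(8·1.673×10^-27) · [3²/(56.0 fm)² + 3²/(47.2 fm)² + 5²/(134 fm)²].
Evaluating gives E = 2.723×10^-13 J = 1.70×10^6 eV.

E = 1.70×10^6 eV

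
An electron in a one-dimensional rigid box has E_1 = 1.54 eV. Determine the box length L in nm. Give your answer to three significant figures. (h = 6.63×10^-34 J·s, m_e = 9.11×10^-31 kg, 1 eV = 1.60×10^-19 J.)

L = 0.495 nm

From E_n = n²h²/(8m_eL²), L = n·h/√(8m_eE_n).
E_1 = 1.54 eV = 2.464×10^-19 J, so L = 1·6.63×10^-34/√(8·9.11×10^-31·2.464×10^-19) = 4.95×10^-10 m = 0.495 nm.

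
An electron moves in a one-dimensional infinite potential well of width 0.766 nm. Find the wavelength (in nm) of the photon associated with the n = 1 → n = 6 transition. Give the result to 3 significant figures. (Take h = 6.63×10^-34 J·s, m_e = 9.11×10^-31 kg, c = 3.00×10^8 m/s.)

λ = 55.3 nm

E_1 = h²/(8m_eL²) = 1.028×10^-19 J, so ΔE = (6² − 1²)E_1 = 3.598×10^-18 J.
λ = hc/ΔE = (6.63×10^-34·3.00×10^8)/3.598×10^-18 = 5.53×10^-8 m = 55.3 nm.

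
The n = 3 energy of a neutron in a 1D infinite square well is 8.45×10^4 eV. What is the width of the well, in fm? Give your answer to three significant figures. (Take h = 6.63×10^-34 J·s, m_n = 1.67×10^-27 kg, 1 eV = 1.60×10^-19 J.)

From E_n = n²h²/(8m_nL²), L = n·h/√(8m_nE_n).
E_3 = 8.45×10^4 eV = 1.352×10^-14 J, so L = 3·6.63×10^-34/√(8·1.67×10^-27·1.352×10^-14) = 1.48×10^-13 m = 148 fm.

L = 148 fm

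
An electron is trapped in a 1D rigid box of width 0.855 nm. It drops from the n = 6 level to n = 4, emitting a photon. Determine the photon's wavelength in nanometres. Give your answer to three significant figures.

E_1 = h²/(8m_eL²) = 8.242×10^-20 J, so ΔE = (6² − 4²)E_1 = 1.648×10^-18 J.
λ = hc/ΔE = (6.626×10^-34·2.998×10^8)/1.648×10^-18 = 1.21×10^-7 m = 121 nm.

λ = 121 nm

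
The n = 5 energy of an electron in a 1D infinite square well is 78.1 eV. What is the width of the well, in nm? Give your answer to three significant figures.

L = 0.347 nm

From E_n = n²h²/(8m_eL²), L = n·h/√(8m_eE_n).
E_5 = 78.1 eV = 1.251×10^-17 J, so L = 5·6.626×10^-34/√(8·9.109×10^-31·1.251×10^-17) = 3.47×10^-10 m = 0.347 nm.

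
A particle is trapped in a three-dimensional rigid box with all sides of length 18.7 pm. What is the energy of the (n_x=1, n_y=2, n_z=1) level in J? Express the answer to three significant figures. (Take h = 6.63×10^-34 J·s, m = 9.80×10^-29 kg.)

E = 9.62×10^-18 J

For a 3D rectangular well E = (h²/8m)·Σ n_i²/L_i² = (6.63×10^-34)²/(8·9.80×10^-29) · [1²/(18.7 pm)² + 2²/(18.7 pm)² + 1²/(18.7 pm)²].
Evaluating gives E = 9.62×10^-18 J.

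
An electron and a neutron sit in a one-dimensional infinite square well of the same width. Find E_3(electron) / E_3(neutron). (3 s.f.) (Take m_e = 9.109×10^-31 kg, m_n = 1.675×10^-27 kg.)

E_n ∝ 1/m at fixed n and L, so the ratio is m_n/m_e = 1.675×10^-27/9.109×10^-31 = 1.84×10^3.

1.84×10^3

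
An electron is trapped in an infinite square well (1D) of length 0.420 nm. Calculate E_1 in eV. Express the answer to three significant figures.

E_1 = 2.13 eV

For an infinite well E_n = n²h²/(8m_eL²), so E_1 = h²/(8m_eL²) = (6.626×10^-34)²/(8·9.109×10^-31·(4.20×10^-10 m)²) = 3.415×10^-19 J.
Converting, E_1 = 3.415×10^-19 J / (1.602×10^-19 J/eV) = 2.13 eV.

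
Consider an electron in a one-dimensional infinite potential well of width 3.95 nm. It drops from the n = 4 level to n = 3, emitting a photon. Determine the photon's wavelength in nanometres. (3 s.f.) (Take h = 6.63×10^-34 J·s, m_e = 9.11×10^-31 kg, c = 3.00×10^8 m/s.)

λ = 7.35×10^3 nm

E_1 = h²/(8m_eL²) = 3.866×10^-21 J, so ΔE = (4² − 3²)E_1 = 2.706×10^-20 J.
λ = hc/ΔE = (6.63×10^-34·3.00×10^8)/2.706×10^-20 = 7.35×10^-6 m = 7.35×10^3 nm.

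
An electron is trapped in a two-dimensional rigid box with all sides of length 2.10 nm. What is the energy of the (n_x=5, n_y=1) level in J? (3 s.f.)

For a 2D rectangular well E = (h²/8m_e)·Σ n_i²/L_i² = (6.626×10^-34)²/(8·9.109×10^-31) · [5²/(2.10 nm)² + 1²/(2.10 nm)²].
Evaluating gives E = 3.55×10^-19 J.

E = 3.55×10^-19 J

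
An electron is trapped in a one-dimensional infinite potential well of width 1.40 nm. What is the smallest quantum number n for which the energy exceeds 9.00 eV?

n = 7

E_1 = h²/(8m_eL²) = 3.074×10^-20 J = 0.1919 eV.
Need n² > 9.00/0.1919 = 46.90, i.e. n > 6.848.
The smallest integer satisfying this is n = 7.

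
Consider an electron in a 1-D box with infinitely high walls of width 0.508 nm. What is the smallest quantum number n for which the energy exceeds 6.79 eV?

n = 3

E_1 = h²/(8m_eL²) = 2.335×10^-19 J = 1.458 eV.
Need n² > 6.79/1.458 = 4.657, i.e. n > 2.158.
The smallest integer satisfying this is n = 3.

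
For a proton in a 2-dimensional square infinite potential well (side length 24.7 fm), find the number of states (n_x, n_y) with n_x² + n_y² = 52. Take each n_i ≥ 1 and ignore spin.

degeneracy = 2

The level has n_x² + n_y² = 52. The ordered positive-integer solutions are (4, 6), (6, 4).
That gives 2 states.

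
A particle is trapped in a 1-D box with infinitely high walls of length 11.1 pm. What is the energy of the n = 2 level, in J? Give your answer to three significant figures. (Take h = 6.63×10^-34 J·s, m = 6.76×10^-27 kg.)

For an infinite well E_n = n²h²/(8mL²), so E_1 = h²/(8mL²) = (6.63×10^-34)²/(8·6.76×10^-27·(1.11×10^-11 m)²) = 6.597×10^-20 J.
Then E_2 = 2²·E_1 = 4·6.597×10^-20 J = 2.64×10^-19 J.

E_2 = 2.64×10^-19 J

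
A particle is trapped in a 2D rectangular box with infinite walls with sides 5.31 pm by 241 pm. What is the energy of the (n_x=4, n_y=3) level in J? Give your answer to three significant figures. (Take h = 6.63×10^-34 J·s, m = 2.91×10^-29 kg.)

E = 1.07×10^-15 J

For a 2D rectangular well E = (h²/8m)·Σ n_i²/L_i² = (6.63×10^-34)²/(8·2.91×10^-29) · [4²/(5.31 pm)² + 3²/(241 pm)²].
Evaluating gives E = 1.07×10^-15 J.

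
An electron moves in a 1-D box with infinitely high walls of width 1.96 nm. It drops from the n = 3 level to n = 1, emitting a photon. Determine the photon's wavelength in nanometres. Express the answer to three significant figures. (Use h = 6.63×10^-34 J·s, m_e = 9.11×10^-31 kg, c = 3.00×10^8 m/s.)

E_1 = h²/(8m_eL²) = 1.570×10^-20 J, so ΔE = (3² − 1²)E_1 = 1.256×10^-19 J.
λ = hc/ΔE = (6.63×10^-34·3.00×10^8)/1.256×10^-19 = 1.58×10^-6 m = 1.58×10^3 nm.

λ = 1.58×10^3 nm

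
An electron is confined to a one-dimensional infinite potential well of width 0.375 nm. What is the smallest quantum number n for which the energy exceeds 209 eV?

n = 9

E_1 = h²/(8m_eL²) = 4.284×10^-19 J = 2.674 eV.
Need n² > 209/2.674 = 78.16, i.e. n > 8.841.
The smallest integer satisfying this is n = 9.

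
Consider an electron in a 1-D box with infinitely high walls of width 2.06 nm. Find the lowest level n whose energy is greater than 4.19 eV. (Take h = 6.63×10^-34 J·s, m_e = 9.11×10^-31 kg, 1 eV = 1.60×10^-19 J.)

n = 7

E_1 = h²/(8m_eL²) = 1.421×10^-20 J = 0.08881 eV.
Need n² > 4.19/0.08881 = 47.18, i.e. n > 6.869.
The smallest integer satisfying this is n = 7.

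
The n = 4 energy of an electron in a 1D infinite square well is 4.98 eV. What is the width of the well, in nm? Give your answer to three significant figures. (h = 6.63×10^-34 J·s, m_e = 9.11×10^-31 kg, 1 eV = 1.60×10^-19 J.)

L = 1.10 nm

From E_n = n²h²/(8m_eL²), L = n·h/√(8m_eE_n).
E_4 = 4.98 eV = 7.968×10^-19 J, so L = 4·6.63×10^-34/√(8·9.11×10^-31·7.968×10^-19) = 1.10×10^-9 m = 1.10 nm.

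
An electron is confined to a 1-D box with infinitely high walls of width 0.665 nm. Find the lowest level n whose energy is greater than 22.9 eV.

n = 6

E_1 = h²/(8m_eL²) = 1.362×10^-19 J = 0.8502 eV.
Need n² > 22.9/0.8502 = 26.93, i.e. n > 5.189.
The smallest integer satisfying this is n = 6.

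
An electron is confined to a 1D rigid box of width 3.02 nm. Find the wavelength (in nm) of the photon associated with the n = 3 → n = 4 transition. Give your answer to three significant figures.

λ = 4.30×10^3 nm

E_1 = h²/(8m_eL²) = 6.606×10^-21 J, so ΔE = (4² − 3²)E_1 = 4.624×10^-20 J.
λ = hc/ΔE = (6.626×10^-34·2.998×10^8)/4.624×10^-20 = 4.30×10^-6 m = 4.30×10^3 nm.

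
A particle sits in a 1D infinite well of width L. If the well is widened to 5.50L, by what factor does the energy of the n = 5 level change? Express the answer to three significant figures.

0.0331

E_n ∝ 1/L², so the energy scales by 1/5.50² = 0.0331.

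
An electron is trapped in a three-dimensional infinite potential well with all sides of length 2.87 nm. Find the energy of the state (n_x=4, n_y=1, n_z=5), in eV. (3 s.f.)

For a 3D rectangular well E = (h²/8m_e)·Σ n_i²/L_i² = (6.626×10^-34)²/(8·9.109×10^-31) · [4²/(2.87 nm)² + 1²/(2.87 nm)² + 5²/(2.87 nm)²].
Evaluating gives E = 3.072×10^-19 J = 1.92 eV.

E = 1.92 eV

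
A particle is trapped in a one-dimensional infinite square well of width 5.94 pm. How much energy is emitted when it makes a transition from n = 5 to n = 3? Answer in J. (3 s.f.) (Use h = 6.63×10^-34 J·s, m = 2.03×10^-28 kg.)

E_1 = h²/(8mL²) = 7.671×10^-18 J.
|ΔE| = |5² − 3²|·E_1 = 16·7.671×10^-18 J = 1.23×10^-16 J.

|ΔE| = 1.23×10^-16 J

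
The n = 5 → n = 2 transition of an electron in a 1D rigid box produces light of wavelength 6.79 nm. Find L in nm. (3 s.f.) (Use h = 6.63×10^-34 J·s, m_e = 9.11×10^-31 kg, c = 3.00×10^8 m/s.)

The photon carries ΔE = hc/λ = 6.63×10^-34·3.00×10^8/6.79×10^-9 m = 2.929×10^-17 J.
Since ΔE = (5² − 2²)E_1, E_1 = 1.395×10^-18 J, and L = h/√(8m_eE_1) = 2.08×10^-10 m = 0.208 nm.

L = 0.208 nm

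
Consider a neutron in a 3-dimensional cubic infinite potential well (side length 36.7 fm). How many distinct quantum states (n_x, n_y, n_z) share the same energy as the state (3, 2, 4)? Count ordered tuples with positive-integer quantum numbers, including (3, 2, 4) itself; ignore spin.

The level has n_x² + n_y² + n_z² = 29. The ordered positive-integer solutions are (2, 3, 4), (2, 4, 3), (3, 2, 4), (3, 4, 2), (4, 2, 3), (4, 3, 2).
That gives 6 states.

degeneracy = 6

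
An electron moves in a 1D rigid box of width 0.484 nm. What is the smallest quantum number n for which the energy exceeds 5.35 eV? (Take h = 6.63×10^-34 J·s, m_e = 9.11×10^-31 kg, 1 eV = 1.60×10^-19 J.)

E_1 = h²/(8m_eL²) = 2.575×10^-19 J = 1.609 eV.
Need n² > 5.35/1.609 = 3.325, i.e. n > 1.823.
The smallest integer satisfying this is n = 2.

n = 2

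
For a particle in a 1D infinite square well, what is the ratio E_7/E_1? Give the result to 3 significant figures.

E_n ∝ n², so E_7/E_1 = 7²/1² = 49/1 = 49.0.

49.0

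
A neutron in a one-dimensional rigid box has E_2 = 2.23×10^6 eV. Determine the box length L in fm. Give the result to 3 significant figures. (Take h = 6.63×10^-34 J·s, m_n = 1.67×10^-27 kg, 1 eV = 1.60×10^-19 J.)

From E_n = n²h²/(8m_nL²), L = n·h/√(8m_nE_n).
E_2 = 2.23×10^6 eV = 3.568×10^-13 J, so L = 2·6.63×10^-34/√(8·1.67×10^-27·3.568×10^-13) = 1.92×10^-14 m = 19.2 fm.

L = 19.2 fm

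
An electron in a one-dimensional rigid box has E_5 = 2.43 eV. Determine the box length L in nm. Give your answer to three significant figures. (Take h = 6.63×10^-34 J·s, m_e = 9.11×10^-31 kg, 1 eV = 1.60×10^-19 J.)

L = 1.97 nm

From E_n = n²h²/(8m_eL²), L = n·h/√(8m_eE_n).
E_5 = 2.43 eV = 3.888×10^-19 J, so L = 5·6.63×10^-34/√(8·9.11×10^-31·3.888×10^-19) = 1.97×10^-9 m = 1.97 nm.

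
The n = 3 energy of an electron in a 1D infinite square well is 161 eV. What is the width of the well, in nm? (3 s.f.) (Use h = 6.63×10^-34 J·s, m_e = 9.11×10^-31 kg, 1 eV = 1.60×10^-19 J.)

L = 0.145 nm

From E_n = n²h²/(8m_eL²), L = n·h/√(8m_eE_n).
E_3 = 161 eV = 2.576×10^-17 J, so L = 3·6.63×10^-34/√(8·9.11×10^-31·2.576×10^-17) = 1.45×10^-10 m = 0.145 nm.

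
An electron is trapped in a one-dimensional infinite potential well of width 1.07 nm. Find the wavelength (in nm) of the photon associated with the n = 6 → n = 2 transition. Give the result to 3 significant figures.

λ = 118 nm

E_1 = h²/(8m_eL²) = 5.262×10^-20 J, so ΔE = (6² − 2²)E_1 = 1.684×10^-18 J.
λ = hc/ΔE = (6.626×10^-34·2.998×10^8)/1.684×10^-18 = 1.18×10^-7 m = 118 nm.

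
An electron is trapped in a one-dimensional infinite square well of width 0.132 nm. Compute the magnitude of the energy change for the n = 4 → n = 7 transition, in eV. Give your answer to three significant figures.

E_1 = h²/(8m_eL²) = 3.458×10^-18 J.
|ΔE| = |4² − 7²|·E_1 = 33·3.458×10^-18 J = 1.141×10^-16 J = 712 eV.

|ΔE| = 712 eV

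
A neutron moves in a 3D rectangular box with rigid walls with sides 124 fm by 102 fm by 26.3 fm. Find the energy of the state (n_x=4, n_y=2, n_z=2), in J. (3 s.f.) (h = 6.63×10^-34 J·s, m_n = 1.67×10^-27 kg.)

E = 2.37×10^-13 J

For a 3D rectangular well E = (h²/8m_n)·Σ n_i²/L_i² = (6.63×10^-34)²/(8·1.67×10^-27) · [4²/(124 fm)² + 2²/(102 fm)² + 2²/(26.3 fm)²].
Evaluating gives E = 2.37×10^-13 J.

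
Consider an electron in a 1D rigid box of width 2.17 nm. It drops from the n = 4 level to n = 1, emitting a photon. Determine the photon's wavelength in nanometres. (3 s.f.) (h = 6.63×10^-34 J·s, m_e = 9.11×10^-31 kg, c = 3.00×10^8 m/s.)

E_1 = h²/(8m_eL²) = 1.281×10^-20 J, so ΔE = (4² − 1²)E_1 = 1.921×10^-19 J.
λ = hc/ΔE = (6.63×10^-34·3.00×10^8)/1.921×10^-19 = 1.04×10^-6 m = 1.04×10^3 nm.

λ = 1.04×10^3 nm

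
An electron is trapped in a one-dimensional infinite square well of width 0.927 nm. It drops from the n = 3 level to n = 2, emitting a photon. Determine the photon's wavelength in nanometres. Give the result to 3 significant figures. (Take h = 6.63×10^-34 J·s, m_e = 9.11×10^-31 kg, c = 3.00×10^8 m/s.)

E_1 = h²/(8m_eL²) = 7.019×10^-20 J, so ΔE = (3² − 2²)E_1 = 3.509×10^-19 J.
λ = hc/ΔE = (6.63×10^-34·3.00×10^8)/3.509×10^-19 = 5.67×10^-7 m = 567 nm.

λ = 567 nm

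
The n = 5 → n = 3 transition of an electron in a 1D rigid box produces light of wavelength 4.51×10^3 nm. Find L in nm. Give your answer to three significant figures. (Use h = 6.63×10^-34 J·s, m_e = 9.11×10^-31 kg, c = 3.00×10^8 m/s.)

The photon carries ΔE = hc/λ = 6.63×10^-34·3.00×10^8/4.51×10^-6 m = 4.410×10^-20 J.
Since ΔE = (5² − 3²)E_1, E_1 = 2.756×10^-21 J, and L = h/√(8m_eE_1) = 4.68×10^-9 m = 4.68 nm.

L = 4.68 nm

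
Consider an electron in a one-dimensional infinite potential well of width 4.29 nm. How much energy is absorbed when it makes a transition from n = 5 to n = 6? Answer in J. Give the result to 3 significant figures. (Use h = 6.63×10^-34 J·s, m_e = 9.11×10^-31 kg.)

E_1 = h²/(8m_eL²) = 3.277×10^-21 J.
|ΔE| = |5² − 6²|·E_1 = 11·3.277×10^-21 J = 3.60×10^-20 J.

|ΔE| = 3.60×10^-20 J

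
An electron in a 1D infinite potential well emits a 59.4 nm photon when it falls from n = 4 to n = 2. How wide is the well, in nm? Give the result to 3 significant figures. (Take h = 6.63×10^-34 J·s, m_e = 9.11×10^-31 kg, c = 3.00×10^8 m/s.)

L = 0.465 nm

The photon carries ΔE = hc/λ = 6.63×10^-34·3.00×10^8/5.94×10^-8 m = 3.348×10^-18 J.
Since ΔE = (4² − 2²)E_1, E_1 = 2.790×10^-19 J, and L = h/√(8m_eE_1) = 4.65×10^-10 m = 0.465 nm.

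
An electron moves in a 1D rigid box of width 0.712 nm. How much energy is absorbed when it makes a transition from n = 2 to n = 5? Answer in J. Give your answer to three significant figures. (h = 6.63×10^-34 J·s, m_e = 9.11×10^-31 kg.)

E_1 = h²/(8m_eL²) = 1.190×10^-19 J.
|ΔE| = |2² − 5²|·E_1 = 21·1.190×10^-19 J = 2.50×10^-18 J.

|ΔE| = 2.50×10^-18 J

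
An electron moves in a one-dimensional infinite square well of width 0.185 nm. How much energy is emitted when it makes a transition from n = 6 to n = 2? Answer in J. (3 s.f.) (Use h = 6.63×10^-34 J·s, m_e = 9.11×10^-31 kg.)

E_1 = h²/(8m_eL²) = 1.762×10^-18 J.
|ΔE| = |6² − 2²|·E_1 = 32·1.762×10^-18 J = 5.64×10^-17 J.

|ΔE| = 5.64×10^-17 J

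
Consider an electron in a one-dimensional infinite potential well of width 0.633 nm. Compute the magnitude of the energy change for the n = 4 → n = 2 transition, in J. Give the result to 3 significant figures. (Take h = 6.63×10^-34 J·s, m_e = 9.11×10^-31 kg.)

|ΔE| = 1.81×10^-18 J

E_1 = h²/(8m_eL²) = 1.505×10^-19 J.
|ΔE| = |4² − 2²|·E_1 = 12·1.505×10^-19 J = 1.81×10^-18 J.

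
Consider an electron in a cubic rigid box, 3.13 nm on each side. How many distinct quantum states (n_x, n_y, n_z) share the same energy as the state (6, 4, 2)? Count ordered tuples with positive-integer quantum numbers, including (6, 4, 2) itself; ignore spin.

degeneracy = 6

The level has n_x² + n_y² + n_z² = 56. The ordered positive-integer solutions are (2, 4, 6), (2, 6, 4), (4, 2, 6), (4, 6, 2), (6, 2, 4), (6, 4, 2).
That gives 6 states.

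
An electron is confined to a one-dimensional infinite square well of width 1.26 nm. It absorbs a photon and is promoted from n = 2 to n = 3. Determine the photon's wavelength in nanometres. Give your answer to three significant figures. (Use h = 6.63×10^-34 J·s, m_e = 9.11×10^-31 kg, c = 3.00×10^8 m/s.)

λ = 1.05×10^3 nm

E_1 = h²/(8m_eL²) = 3.799×10^-20 J, so ΔE = (3² − 2²)E_1 = 1.899×10^-19 J.
λ = hc/ΔE = (6.63×10^-34·3.00×10^8)/1.899×10^-19 = 1.05×10^-6 m = 1.05×10^3 nm.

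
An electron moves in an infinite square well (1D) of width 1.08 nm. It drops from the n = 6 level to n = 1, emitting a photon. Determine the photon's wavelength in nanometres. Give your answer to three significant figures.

λ = 110 nm

E_1 = h²/(8m_eL²) = 5.165×10^-20 J, so ΔE = (6² − 1²)E_1 = 1.808×10^-18 J.
λ = hc/ΔE = (6.626×10^-34·2.998×10^8)/1.808×10^-18 = 1.10×10^-7 m = 110 nm.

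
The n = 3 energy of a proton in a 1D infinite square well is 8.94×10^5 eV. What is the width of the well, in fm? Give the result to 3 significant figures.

L = 45.4 fm

From E_n = n²h²/(8m_pL²), L = n·h/√(8m_pE_n).
E_3 = 8.94×10^5 eV = 1.432×10^-13 J, so L = 3·6.626×10^-34/√(8·1.673×10^-27·1.432×10^-13) = 4.54×10^-14 m = 45.4 fm.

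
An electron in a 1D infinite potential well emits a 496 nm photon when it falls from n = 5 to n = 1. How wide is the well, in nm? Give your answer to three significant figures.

L = 1.90 nm

The photon carries ΔE = hc/λ = 6.626×10^-34·2.998×10^8/4.96×10^-7 m = 4.005×10^-19 J.
Since ΔE = (5² − 1²)E_1, E_1 = 1.669×10^-20 J, and L = h/√(8m_eE_1) = 1.90×10^-9 m = 1.90 nm.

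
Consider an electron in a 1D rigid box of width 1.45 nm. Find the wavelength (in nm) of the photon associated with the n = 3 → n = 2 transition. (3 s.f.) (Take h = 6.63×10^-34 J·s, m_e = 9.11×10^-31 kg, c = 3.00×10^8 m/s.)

λ = 1.39×10^3 nm

E_1 = h²/(8m_eL²) = 2.869×10^-20 J, so ΔE = (3² − 2²)E_1 = 1.435×10^-19 J.
λ = hc/ΔE = (6.63×10^-34·3.00×10^8)/1.435×10^-19 = 1.39×10^-6 m = 1.39×10^3 nm.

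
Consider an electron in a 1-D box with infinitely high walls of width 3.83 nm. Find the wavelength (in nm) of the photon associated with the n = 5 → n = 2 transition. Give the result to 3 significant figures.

E_1 = h²/(8m_eL²) = 4.107×10^-21 J, so ΔE = (5² − 2²)E_1 = 8.625×10^-20 J.
λ = hc/ΔE = (6.626×10^-34·2.998×10^8)/8.625×10^-20 = 2.30×10^-6 m = 2.30×10^3 nm.

λ = 2.30×10^3 nm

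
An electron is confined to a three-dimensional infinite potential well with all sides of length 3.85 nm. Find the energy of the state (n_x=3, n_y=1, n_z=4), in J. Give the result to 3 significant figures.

E = 1.06×10^-19 J

For a 3D rectangular well E = (h²/8m_e)·Σ n_i²/L_i² = (6.626×10^-34)²/(8·9.109×10^-31) · [3²/(3.85 nm)² + 1²/(3.85 nm)² + 4²/(3.85 nm)²].
Evaluating gives E = 1.06×10^-19 J.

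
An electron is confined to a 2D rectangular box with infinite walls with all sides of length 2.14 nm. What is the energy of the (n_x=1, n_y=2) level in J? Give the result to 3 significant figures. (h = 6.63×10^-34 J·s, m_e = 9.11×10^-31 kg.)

E = 6.59×10^-20 J

For a 2D rectangular well E = (h²/8m_e)·Σ n_i²/L_i² = (6.63×10^-34)²/(8·9.11×10^-31) · [1²/(2.14 nm)² + 2²/(2.14 nm)²].
Evaluating gives E = 6.59×10^-20 J.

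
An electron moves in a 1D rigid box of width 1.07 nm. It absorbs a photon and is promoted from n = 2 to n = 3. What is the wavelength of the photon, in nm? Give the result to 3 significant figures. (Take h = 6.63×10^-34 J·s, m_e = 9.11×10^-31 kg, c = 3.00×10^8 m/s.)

E_1 = h²/(8m_eL²) = 5.268×10^-20 J, so ΔE = (3² − 2²)E_1 = 2.634×10^-19 J.
λ = hc/ΔE = (6.63×10^-34·3.00×10^8)/2.634×10^-19 = 7.55×10^-7 m = 755 nm.

λ = 755 nm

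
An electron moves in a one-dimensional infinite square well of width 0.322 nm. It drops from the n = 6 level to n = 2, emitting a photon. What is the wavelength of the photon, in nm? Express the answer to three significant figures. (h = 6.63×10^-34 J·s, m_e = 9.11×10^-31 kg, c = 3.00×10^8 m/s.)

E_1 = h²/(8m_eL²) = 5.817×10^-19 J, so ΔE = (6² − 2²)E_1 = 1.861×10^-17 J.
λ = hc/ΔE = (6.63×10^-34·3.00×10^8)/1.861×10^-17 = 1.07×10^-8 m = 10.7 nm.

λ = 10.7 nm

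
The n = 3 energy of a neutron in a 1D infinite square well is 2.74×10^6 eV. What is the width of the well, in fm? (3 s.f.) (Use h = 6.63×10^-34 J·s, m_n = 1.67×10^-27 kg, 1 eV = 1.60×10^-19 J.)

From E_n = n²h²/(8m_nL²), L = n·h/√(8m_nE_n).
E_3 = 2.74×10^6 eV = 4.384×10^-13 J, so L = 3·6.63×10^-34/√(8·1.67×10^-27·4.384×10^-13) = 2.60×10^-14 m = 26.0 fm.

L = 26.0 fm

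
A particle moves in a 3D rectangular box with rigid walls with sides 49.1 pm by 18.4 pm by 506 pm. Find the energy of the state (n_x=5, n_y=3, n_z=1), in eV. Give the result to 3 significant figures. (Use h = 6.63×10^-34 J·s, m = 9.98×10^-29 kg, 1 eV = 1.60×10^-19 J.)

For a 3D rectangular well E = (h²/8m)·Σ n_i²/L_i² = (6.63×10^-34)²/(8·9.98×10^-29) · [5²/(49.1 pm)² + 3²/(18.4 pm)² + 1²/(506 pm)²].
Evaluating gives E = 2.035×10^-17 J = 127 eV.

E = 127 eV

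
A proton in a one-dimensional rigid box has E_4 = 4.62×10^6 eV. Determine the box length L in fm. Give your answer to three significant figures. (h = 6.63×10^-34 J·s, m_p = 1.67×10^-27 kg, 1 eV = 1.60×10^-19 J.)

L = 26.7 fm

From E_n = n²h²/(8m_pL²), L = n·h/√(8m_pE_n).
E_4 = 4.62×10^6 eV = 7.392×10^-13 J, so L = 4·6.63×10^-34/√(8·1.67×10^-27·7.392×10^-13) = 2.67×10^-14 m = 26.7 fm.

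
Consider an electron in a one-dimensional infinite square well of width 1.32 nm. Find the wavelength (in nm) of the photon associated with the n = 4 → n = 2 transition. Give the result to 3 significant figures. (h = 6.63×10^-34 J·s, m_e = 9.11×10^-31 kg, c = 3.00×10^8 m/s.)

λ = 479 nm

E_1 = h²/(8m_eL²) = 3.462×10^-20 J, so ΔE = (4² − 2²)E_1 = 4.154×10^-19 J.
λ = hc/ΔE = (6.63×10^-34·3.00×10^8)/4.154×10^-19 = 4.79×10^-7 m = 479 nm.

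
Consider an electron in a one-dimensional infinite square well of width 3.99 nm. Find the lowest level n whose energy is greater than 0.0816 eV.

E_1 = h²/(8m_eL²) = 3.784×10^-21 J = 0.02362 eV.
Need n² > 0.0816/0.02362 = 3.455, i.e. n > 1.859.
The smallest integer satisfying this is n = 2.

n = 2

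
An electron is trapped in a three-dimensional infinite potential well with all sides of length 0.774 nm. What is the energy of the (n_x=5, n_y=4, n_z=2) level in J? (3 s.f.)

For a 3D rectangular well E = (h²/8m_e)·Σ n_i²/L_i² = (6.626×10^-34)²/(8·9.109×10^-31) · [5²/(0.774 nm)² + 4²/(0.774 nm)² + 2²/(0.774 nm)²].
Evaluating gives E = 4.53×10^-18 J.

E = 4.53×10^-18 J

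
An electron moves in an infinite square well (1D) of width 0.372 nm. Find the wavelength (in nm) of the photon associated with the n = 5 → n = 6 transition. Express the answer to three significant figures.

λ = 41.5 nm

E_1 = h²/(8m_eL²) = 4.354×10^-19 J, so ΔE = (6² − 5²)E_1 = 4.789×10^-18 J.
λ = hc/ΔE = (6.626×10^-34·2.998×10^8)/4.789×10^-18 = 4.15×10^-8 m = 41.5 nm.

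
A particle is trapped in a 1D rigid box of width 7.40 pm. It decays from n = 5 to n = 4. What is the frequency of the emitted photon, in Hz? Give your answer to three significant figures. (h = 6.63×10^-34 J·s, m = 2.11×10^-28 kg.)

f = 6.46×10^16 Hz

E_1 = h²/(8mL²) = 4.755×10^-18 J and ΔE = (5² − 4²)E_1 = 4.280×10^-17 J.
f = ΔE/h = 4.280×10^-17/6.63×10^-34 = 6.46×10^16 Hz.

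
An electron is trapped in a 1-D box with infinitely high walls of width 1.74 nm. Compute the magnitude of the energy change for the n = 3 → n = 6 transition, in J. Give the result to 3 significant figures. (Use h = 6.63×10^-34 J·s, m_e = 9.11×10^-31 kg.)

|ΔE| = 5.38×10^-19 J

E_1 = h²/(8m_eL²) = 1.992×10^-20 J.
|ΔE| = |3² − 6²|·E_1 = 27·1.992×10^-20 J = 5.38×10^-19 J.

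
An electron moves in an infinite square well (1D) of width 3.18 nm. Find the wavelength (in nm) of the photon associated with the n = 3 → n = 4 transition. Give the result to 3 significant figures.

λ = 4.76×10^3 nm

E_1 = h²/(8m_eL²) = 5.958×10^-21 J, so ΔE = (4² − 3²)E_1 = 4.171×10^-20 J.
λ = hc/ΔE = (6.626×10^-34·2.998×10^8)/4.171×10^-20 = 4.76×10^-6 m = 4.76×10^3 nm.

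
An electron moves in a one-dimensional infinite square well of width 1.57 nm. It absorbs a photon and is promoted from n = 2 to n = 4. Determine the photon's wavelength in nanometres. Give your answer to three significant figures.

λ = 677 nm

E_1 = h²/(8m_eL²) = 2.444×10^-20 J, so ΔE = (4² − 2²)E_1 = 2.933×10^-19 J.
λ = hc/ΔE = (6.626×10^-34·2.998×10^8)/2.933×10^-19 = 6.77×10^-7 m = 677 nm.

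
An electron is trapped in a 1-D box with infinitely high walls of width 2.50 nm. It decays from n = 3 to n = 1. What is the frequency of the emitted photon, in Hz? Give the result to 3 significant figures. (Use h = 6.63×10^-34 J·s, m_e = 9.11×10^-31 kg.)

f = 1.16×10^14 Hz

E_1 = h²/(8m_eL²) = 9.650×10^-21 J and ΔE = (3² − 1²)E_1 = 7.720×10^-20 J.
f = ΔE/h = 7.720×10^-20/6.63×10^-34 = 1.16×10^14 Hz.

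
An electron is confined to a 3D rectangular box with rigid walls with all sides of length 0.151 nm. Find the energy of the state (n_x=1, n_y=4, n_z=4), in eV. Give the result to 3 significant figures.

For a 3D rectangular well E = (h²/8m_e)·Σ n_i²/L_i² = (6.626×10^-34)²/(8·9.109×10^-31) · [1²/(0.151 nm)² + 4²/(0.151 nm)² + 4²/(0.151 nm)²].
Evaluating gives E = 8.720×10^-17 J = 544 eV.

E = 544 eV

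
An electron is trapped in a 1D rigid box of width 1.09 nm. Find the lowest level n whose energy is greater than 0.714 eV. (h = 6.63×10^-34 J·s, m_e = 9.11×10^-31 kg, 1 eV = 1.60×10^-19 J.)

n = 2

E_1 = h²/(8m_eL²) = 5.077×10^-20 J = 0.3173 eV.
Need n² > 0.714/0.3173 = 2.250, i.e. n > 1.500.
The smallest integer satisfying this is n = 2.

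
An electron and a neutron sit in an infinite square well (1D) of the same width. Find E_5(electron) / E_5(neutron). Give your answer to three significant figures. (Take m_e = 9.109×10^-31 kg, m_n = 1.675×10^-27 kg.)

1.84×10^3

E_n ∝ 1/m at fixed n and L, so the ratio is m_n/m_e = 1.675×10^-27/9.109×10^-31 = 1.84×10^3.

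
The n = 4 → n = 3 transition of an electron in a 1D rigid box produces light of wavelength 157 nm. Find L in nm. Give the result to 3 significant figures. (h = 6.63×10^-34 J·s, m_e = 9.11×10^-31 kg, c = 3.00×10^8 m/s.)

The photon carries ΔE = hc/λ = 6.63×10^-34·3.00×10^8/1.57×10^-7 m = 1.267×10^-18 J.
Since ΔE = (4² − 3²)E_1, E_1 = 1.810×10^-19 J, and L = h/√(8m_eE_1) = 5.77×10^-10 m = 0.577 nm.

L = 0.577 nm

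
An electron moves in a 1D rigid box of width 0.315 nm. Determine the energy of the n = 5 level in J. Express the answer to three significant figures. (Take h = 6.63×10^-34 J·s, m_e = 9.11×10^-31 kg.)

E_5 = 1.52×10^-17 J

For an infinite well E_n = n²h²/(8m_eL²), so E_1 = h²/(8m_eL²) = (6.63×10^-34)²/(8·9.11×10^-31·(3.15×10^-10 m)²) = 6.079×10^-19 J.
Then E_5 = 5²·E_1 = 25·6.079×10^-19 J = 1.52×10^-17 J.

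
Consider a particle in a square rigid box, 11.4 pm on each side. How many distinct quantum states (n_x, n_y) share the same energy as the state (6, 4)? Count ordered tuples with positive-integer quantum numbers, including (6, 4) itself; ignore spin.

degeneracy = 2

The level has n_x² + n_y² = 52. The ordered positive-integer solutions are (4, 6), (6, 4).
That gives 2 states.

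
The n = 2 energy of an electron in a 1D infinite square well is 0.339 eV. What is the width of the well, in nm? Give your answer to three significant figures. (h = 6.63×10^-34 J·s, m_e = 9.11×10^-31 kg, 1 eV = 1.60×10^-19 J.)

From E_n = n²h²/(8m_eL²), L = n·h/√(8m_eE_n).
E_2 = 0.339 eV = 5.424×10^-20 J, so L = 2·6.63×10^-34/√(8·9.11×10^-31·5.424×10^-20) = 2.11×10^-9 m = 2.11 nm.

L = 2.11 nm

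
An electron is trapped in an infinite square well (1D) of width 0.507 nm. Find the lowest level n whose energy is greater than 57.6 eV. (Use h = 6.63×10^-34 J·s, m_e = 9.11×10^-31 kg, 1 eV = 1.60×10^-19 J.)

n = 7

E_1 = h²/(8m_eL²) = 2.346×10^-19 J = 1.466 eV.
Need n² > 57.6/1.466 = 39.29, i.e. n > 6.268.
The smallest integer satisfying this is n = 7.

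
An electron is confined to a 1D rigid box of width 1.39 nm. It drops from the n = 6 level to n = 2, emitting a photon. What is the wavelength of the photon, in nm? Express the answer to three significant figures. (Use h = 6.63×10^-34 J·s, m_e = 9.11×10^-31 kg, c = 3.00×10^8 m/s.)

E_1 = h²/(8m_eL²) = 3.122×10^-20 J, so ΔE = (6² − 2²)E_1 = 9.990×10^-19 J.
λ = hc/ΔE = (6.63×10^-34·3.00×10^8)/9.990×10^-19 = 1.99×10^-7 m = 199 nm.

λ = 199 nm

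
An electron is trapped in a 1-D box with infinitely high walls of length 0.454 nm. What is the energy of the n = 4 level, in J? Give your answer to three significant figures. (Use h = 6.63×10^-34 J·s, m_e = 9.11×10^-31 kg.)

For an infinite well E_n = n²h²/(8m_eL²), so E_1 = h²/(8m_eL²) = (6.63×10^-34)²/(8·9.11×10^-31·(4.54×10^-10 m)²) = 2.926×10^-19 J.
Then E_4 = 4²·E_1 = 16·2.926×10^-19 J = 4.68×10^-18 J.

E_4 = 4.68×10^-18 J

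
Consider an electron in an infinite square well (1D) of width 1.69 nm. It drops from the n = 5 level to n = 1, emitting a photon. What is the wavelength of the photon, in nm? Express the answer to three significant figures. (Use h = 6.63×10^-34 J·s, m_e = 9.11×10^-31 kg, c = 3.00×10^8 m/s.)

E_1 = h²/(8m_eL²) = 2.112×10^-20 J, so ΔE = (5² − 1²)E_1 = 5.069×10^-19 J.
λ = hc/ΔE = (6.63×10^-34·3.00×10^8)/5.069×10^-19 = 3.92×10^-7 m = 392 nm.

λ = 392 nm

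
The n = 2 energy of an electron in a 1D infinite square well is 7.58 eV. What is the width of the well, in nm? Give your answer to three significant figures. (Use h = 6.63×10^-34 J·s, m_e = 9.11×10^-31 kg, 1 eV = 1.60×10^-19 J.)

L = 0.446 nm

From E_n = n²h²/(8m_eL²), L = n·h/√(8m_eE_n).
E_2 = 7.58 eV = 1.213×10^-18 J, so L = 2·6.63×10^-34/√(8·9.11×10^-31·1.213×10^-18) = 4.46×10^-10 m = 0.446 nm.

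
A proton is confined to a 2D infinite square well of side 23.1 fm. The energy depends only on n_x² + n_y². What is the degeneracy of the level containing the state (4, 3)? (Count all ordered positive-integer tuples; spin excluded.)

degeneracy = 2

The level has n_x² + n_y² = 25. The ordered positive-integer solutions are (3, 4), (4, 3).
That gives 2 states.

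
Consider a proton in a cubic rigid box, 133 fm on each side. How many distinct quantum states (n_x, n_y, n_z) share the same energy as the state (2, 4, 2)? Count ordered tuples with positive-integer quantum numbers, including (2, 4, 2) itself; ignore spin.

The level has n_x² + n_y² + n_z² = 24. The ordered positive-integer solutions are (2, 2, 4), (2, 4, 2), (4, 2, 2).
That gives 3 states.

degeneracy = 3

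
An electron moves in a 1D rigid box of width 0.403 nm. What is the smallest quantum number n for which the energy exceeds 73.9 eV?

E_1 = h²/(8m_eL²) = 3.710×10^-19 J = 2.316 eV.
Need n² > 73.9/2.316 = 31.91, i.e. n > 5.649.
The smallest integer satisfying this is n = 6.

n = 6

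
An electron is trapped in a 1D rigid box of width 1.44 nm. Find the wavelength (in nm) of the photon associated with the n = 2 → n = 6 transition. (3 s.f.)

λ = 214 nm

E_1 = h²/(8m_eL²) = 2.905×10^-20 J, so ΔE = (6² − 2²)E_1 = 9.296×10^-19 J.
λ = hc/ΔE = (6.626×10^-34·2.998×10^8)/9.296×10^-19 = 2.14×10^-7 m = 214 nm.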